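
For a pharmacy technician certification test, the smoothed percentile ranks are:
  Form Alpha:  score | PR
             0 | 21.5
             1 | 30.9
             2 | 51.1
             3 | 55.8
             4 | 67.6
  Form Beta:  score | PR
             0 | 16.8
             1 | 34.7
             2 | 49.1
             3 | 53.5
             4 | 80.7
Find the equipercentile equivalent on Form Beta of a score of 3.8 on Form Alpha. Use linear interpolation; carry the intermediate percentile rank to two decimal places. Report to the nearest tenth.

PR of 3.8 on Form Alpha: 55.8 + (3.8 − 3)/(4 − 3) × (67.6 − 55.8) = 65.24
On Form Beta, PR 65.24 falls between score 3 (PR 53.5) and 4 (PR 80.7).
Interpolate: 3 + (65.24 − 53.5)/(80.7 − 53.5) × (4 − 3) = 3.4

3.4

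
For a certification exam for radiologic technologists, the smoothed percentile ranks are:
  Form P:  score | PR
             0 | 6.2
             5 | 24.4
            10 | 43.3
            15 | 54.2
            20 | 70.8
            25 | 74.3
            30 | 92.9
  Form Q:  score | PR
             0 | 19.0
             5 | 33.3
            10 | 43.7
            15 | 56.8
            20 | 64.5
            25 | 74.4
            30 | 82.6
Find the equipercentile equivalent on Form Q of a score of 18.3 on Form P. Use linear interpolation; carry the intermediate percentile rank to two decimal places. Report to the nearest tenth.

PR of 18.3 on Form P: 54.2 + (18.3 − 15)/(20 − 15) × (70.8 − 54.2) = 65.16
On Form Q, PR 65.16 falls between score 20 (PR 64.5) and 25 (PR 74.4).
Interpolate: 20 + (65.16 − 64.5)/(74.4 − 64.5) × (25 − 20) = 20.3

20.3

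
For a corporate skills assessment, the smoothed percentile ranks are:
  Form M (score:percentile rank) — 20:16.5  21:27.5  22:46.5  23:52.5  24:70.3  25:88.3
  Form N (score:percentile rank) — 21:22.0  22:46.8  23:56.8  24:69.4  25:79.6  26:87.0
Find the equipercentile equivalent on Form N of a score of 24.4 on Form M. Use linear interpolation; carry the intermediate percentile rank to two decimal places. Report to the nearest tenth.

24.8

PR of 24.4 on Form M: 70.3 + (24.4 − 24)/(25 − 24) × (88.3 − 70.3) = 77.50
On Form N, PR 77.50 falls between score 24 (PR 69.4) and 25 (PR 79.6).
Interpolate: 24 + (77.50 − 69.4)/(79.6 − 69.4) × (25 − 24) = 24.8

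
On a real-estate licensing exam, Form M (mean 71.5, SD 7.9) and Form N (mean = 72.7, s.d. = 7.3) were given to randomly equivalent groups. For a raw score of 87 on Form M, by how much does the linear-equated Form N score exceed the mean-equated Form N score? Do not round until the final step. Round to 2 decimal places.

-1.18

Mean-equated: 87 + (72.7 − 71.5) = 88.20
Linear-equated: (7.3/7.9)(87 − 71.5) + 72.7 = 87.023
Difference = 87.023 − 88.20 = -1.18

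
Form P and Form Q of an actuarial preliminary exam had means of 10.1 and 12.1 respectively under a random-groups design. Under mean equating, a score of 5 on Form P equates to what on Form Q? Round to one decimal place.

Mean equating: y = x + (M_Y − M_X) = 5 + (12.1 − 10.1) = 7.0

7.0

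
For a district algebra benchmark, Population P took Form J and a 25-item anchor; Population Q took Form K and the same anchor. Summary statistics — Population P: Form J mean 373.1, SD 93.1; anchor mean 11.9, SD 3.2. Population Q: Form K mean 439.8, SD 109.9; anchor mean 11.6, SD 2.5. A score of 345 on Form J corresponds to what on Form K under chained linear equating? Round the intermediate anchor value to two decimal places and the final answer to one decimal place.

410.3

Form J → anchor (Population P): v = (3.2/93.1)(345 − 373.1) + 11.9 = 10.93
anchor → Form K (Population Q): y = (109.9/2.5)(10.93 − 11.6) + 439.8 = 410.3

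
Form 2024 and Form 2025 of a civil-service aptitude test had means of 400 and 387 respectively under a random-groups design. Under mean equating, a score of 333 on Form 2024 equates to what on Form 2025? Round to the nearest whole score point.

320

Mean equating: y = x + (M_Y − M_X) = 333 + (387 − 400) = 320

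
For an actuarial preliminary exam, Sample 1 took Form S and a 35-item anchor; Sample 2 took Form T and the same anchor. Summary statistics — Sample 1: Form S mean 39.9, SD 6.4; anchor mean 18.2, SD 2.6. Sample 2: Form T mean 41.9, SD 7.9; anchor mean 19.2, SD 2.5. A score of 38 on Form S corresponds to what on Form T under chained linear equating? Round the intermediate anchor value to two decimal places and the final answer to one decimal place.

Form S → anchor (Sample 1): v = (2.6/6.4)(38 − 39.9) + 18.2 = 17.43
anchor → Form T (Sample 2): y = (7.9/2.5)(17.43 − 19.2) + 41.9 = 36.3

36.3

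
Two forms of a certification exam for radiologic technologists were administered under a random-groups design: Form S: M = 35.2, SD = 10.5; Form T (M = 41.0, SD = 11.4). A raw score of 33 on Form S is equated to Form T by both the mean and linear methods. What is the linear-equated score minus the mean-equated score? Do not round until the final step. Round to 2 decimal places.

Mean-equated: 33 + (41.0 − 35.2) = 38.80
Linear-equated: (11.4/10.5)(33 − 35.2) + 41.0 = 38.611
Difference = 38.611 − 38.80 = -0.19

-0.19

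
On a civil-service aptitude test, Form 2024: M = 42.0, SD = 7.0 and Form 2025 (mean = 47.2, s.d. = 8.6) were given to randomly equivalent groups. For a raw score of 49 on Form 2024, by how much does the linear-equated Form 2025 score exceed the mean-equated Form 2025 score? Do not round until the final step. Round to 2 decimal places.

Mean-equated: 49 + (47.2 − 42.0) = 54.20
Linear-equated: (8.6/7.0)(49 − 42.0) + 47.2 = 55.800
Difference = 55.800 − 54.20 = 1.60

1.60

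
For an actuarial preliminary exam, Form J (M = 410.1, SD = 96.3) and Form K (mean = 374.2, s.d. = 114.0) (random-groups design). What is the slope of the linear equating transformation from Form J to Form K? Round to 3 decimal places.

A = SD_Y / SD_X = 114.0 / 96.3 = 1.184

1.184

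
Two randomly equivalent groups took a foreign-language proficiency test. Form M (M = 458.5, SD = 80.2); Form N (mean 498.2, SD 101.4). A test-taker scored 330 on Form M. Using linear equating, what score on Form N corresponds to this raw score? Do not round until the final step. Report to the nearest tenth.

Linear equating: y = (SD_Y/SD_X)(x − M_X) + M_Y
y = (101.4/80.2)(330 − 458.5) + 498.2
y = 1.264339 × -128.5 + 498.2 = -162.4676 + 498.2 = 335.7

335.7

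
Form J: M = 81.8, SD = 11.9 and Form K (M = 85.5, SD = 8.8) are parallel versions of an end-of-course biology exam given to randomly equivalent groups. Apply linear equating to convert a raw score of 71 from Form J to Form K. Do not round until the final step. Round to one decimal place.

Linear equating: y = (SD_Y/SD_X)(x − M_X) + M_Y
y = (8.8/11.9)(71 − 81.8) + 85.5
y = 0.739496 × -10.8 + 85.5 = -7.9866 + 85.5 = 77.5

77.5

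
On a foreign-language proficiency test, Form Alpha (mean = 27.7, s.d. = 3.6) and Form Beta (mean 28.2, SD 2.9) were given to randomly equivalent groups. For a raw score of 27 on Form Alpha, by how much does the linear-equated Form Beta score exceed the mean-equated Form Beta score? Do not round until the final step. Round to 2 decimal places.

Mean-equated: 27 + (28.2 − 27.7) = 27.50
Linear-equated: (2.9/3.6)(27 − 27.7) + 28.2 = 27.636
Difference = 27.636 − 27.50 = 0.14

0.14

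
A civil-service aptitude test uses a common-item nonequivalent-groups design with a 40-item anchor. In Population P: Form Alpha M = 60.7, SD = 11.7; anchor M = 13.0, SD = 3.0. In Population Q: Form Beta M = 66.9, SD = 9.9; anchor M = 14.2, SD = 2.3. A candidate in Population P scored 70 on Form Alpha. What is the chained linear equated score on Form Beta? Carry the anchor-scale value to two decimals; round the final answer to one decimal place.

Form Alpha → anchor (Population P): v = (3.0/11.7)(70 − 60.7) + 13.0 = 15.38
anchor → Form Beta (Population Q): y = (9.9/2.3)(15.38 − 14.2) + 66.9 = 72.0

72.0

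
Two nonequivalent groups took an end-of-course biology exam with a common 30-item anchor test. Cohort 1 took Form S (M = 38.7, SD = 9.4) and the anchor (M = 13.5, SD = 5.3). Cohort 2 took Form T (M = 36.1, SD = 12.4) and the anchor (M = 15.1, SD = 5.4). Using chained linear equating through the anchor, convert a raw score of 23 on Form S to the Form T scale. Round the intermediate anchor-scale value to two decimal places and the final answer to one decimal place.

12.1

Form S → anchor (Cohort 1): v = (5.3/9.4)(23 − 38.7) + 13.5 = 4.65
anchor → Form T (Cohort 2): y = (12.4/5.4)(4.65 − 15.1) + 36.1 = 12.1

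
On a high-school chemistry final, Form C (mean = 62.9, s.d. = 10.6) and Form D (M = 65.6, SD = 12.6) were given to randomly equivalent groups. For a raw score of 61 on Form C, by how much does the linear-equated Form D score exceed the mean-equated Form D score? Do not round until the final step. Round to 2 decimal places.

-0.36

Mean-equated: 61 + (65.6 − 62.9) = 63.70
Linear-equated: (12.6/10.6)(61 − 62.9) + 65.6 = 63.342
Difference = 63.342 − 63.70 = -0.36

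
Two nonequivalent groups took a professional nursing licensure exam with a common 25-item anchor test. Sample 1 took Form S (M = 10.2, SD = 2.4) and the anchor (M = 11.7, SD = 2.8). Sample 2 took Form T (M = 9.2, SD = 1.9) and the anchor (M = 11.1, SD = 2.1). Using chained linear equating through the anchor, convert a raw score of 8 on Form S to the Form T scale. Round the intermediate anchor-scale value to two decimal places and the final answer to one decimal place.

Form S → anchor (Sample 1): v = (2.8/2.4)(8 − 10.2) + 11.7 = 9.13
anchor → Form T (Sample 2): y = (1.9/2.1)(9.13 − 11.1) + 9.2 = 7.4

7.4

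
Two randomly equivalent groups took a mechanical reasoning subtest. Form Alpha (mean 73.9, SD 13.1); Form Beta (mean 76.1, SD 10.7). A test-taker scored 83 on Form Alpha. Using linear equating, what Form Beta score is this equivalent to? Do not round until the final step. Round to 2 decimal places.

83.53

Linear equating: y = (SD_Y/SD_X)(x − M_X) + M_Y
y = (10.7/13.1)(83 − 73.9) + 76.1
y = 0.816794 × 9.1 + 76.1 = 7.4328 + 76.1 = 83.53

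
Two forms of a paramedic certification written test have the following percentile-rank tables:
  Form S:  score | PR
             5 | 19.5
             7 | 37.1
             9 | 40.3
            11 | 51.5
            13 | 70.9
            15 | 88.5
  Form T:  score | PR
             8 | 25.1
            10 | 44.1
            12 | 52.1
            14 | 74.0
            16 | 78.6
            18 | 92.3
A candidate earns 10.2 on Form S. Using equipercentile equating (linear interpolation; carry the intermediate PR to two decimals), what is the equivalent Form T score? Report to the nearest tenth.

10.7

PR of 10.2 on Form S: 40.3 + (10.2 − 9)/(11 − 9) × (51.5 − 40.3) = 47.02
On Form T, PR 47.02 falls between score 10 (PR 44.1) and 12 (PR 52.1).
Interpolate: 10 + (47.02 − 44.1)/(52.1 − 44.1) × (12 − 10) = 10.7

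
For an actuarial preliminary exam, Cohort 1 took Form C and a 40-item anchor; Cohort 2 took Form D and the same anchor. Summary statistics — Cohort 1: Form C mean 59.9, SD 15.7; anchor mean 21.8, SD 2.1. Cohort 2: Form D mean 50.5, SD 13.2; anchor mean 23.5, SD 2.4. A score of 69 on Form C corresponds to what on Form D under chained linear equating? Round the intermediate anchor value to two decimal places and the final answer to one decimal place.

47.9

Form C → anchor (Cohort 1): v = (2.1/15.7)(69 − 59.9) + 21.8 = 23.02
anchor → Form D (Cohort 2): y = (13.2/2.4)(23.02 − 23.5) + 50.5 = 47.9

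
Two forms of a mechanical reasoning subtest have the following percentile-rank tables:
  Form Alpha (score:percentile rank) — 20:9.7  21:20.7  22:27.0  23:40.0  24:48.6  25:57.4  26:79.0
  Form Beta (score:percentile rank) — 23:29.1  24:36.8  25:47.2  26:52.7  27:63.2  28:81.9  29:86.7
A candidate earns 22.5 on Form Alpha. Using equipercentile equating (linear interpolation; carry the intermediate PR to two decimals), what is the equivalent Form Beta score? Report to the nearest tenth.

23.6

PR of 22.5 on Form Alpha: 27.0 + (22.5 − 22)/(23 − 22) × (40.0 − 27.0) = 33.50
On Form Beta, PR 33.50 falls between score 23 (PR 29.1) and 24 (PR 36.8).
Interpolate: 23 + (33.50 − 29.1)/(36.8 − 29.1) × (24 − 23) = 23.6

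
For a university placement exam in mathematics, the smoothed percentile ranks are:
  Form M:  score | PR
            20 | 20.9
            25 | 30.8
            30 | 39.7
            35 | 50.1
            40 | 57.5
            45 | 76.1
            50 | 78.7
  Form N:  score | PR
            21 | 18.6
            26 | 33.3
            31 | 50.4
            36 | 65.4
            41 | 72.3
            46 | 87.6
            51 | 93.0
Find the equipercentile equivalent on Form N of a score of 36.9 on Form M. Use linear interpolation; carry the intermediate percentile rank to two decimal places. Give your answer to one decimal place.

31.8

PR of 36.9 on Form M: 50.1 + (36.9 − 35)/(40 − 35) × (57.5 − 50.1) = 52.91
On Form N, PR 52.91 falls between score 31 (PR 50.4) and 36 (PR 65.4).
Interpolate: 31 + (52.91 − 50.4)/(65.4 − 50.4) × (36 − 31) = 31.8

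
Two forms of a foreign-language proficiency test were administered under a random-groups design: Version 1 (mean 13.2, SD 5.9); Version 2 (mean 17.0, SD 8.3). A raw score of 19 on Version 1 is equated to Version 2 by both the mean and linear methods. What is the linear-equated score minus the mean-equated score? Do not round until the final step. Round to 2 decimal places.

2.36

Mean-equated: 19 + (17.0 − 13.2) = 22.80
Linear-equated: (8.3/5.9)(19 − 13.2) + 17.0 = 25.159
Difference = 25.159 − 22.80 = 2.36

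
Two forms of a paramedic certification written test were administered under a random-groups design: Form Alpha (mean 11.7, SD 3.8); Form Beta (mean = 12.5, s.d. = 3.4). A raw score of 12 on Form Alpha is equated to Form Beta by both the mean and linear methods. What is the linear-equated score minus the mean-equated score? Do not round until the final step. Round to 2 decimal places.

-0.03

Mean-equated: 12 + (12.5 − 11.7) = 12.80
Linear-equated: (3.4/3.8)(12 − 11.7) + 12.5 = 12.768
Difference = 12.768 − 12.80 = -0.03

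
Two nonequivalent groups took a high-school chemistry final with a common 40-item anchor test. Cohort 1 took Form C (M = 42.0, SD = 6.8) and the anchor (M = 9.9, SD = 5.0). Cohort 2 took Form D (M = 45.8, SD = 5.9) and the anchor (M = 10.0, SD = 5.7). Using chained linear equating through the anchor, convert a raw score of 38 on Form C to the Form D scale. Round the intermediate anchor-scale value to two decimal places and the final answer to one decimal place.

Form C → anchor (Cohort 1): v = (5.0/6.8)(38 − 42.0) + 9.9 = 6.96
anchor → Form D (Cohort 2): y = (5.9/5.7)(6.96 − 10.0) + 45.8 = 42.7

42.7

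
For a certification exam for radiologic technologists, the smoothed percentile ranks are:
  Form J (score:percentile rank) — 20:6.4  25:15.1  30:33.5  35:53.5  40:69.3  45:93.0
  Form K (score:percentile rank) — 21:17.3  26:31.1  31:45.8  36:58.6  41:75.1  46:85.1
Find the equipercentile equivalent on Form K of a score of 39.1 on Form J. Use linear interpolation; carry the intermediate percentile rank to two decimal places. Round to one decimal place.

PR of 39.1 on Form J: 53.5 + (39.1 − 35)/(40 − 35) × (69.3 − 53.5) = 66.46
On Form K, PR 66.46 falls between score 36 (PR 58.6) and 41 (PR 75.1).
Interpolate: 36 + (66.46 − 58.6)/(75.1 − 58.6) × (41 − 36) = 38.4

38.4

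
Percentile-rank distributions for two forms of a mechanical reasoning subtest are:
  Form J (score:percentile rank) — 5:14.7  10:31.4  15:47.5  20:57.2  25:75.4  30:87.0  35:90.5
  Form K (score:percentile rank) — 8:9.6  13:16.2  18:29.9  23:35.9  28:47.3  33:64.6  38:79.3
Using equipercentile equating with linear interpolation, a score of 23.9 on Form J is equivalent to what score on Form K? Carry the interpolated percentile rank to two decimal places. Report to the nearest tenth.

35.3

PR of 23.9 on Form J: 57.2 + (23.9 − 20)/(25 − 20) × (75.4 − 57.2) = 71.40
On Form K, PR 71.40 falls between score 33 (PR 64.6) and 38 (PR 79.3).
Interpolate: 33 + (71.40 − 64.6)/(79.3 − 64.6) × (38 − 33) = 35.3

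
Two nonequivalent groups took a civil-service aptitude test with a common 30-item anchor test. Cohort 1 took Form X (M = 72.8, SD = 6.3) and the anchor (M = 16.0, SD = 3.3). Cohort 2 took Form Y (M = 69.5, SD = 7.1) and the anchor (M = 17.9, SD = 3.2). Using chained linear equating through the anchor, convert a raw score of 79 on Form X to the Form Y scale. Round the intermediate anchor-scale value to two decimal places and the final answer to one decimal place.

Form X → anchor (Cohort 1): v = (3.3/6.3)(79 − 72.8) + 16.0 = 19.25
anchor → Form Y (Cohort 2): y = (7.1/3.2)(19.25 − 17.9) + 69.5 = 72.5

72.5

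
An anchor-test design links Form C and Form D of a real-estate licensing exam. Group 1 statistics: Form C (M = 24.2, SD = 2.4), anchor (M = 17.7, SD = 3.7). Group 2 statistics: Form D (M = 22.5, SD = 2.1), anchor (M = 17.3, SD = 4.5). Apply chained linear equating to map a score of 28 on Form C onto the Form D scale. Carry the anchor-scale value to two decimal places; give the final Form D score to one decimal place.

25.4

Form C → anchor (Group 1): v = (3.7/2.4)(28 − 24.2) + 17.7 = 23.56
anchor → Form D (Group 2): y = (2.1/4.5)(23.56 − 17.3) + 22.5 = 25.4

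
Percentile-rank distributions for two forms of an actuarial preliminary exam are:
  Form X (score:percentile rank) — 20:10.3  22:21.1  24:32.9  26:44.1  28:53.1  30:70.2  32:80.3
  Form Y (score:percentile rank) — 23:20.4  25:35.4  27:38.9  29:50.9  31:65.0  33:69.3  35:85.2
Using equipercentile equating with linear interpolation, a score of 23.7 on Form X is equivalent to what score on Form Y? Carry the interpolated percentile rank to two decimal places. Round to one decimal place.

24.4

PR of 23.7 on Form X: 21.1 + (23.7 − 22)/(24 − 22) × (32.9 − 21.1) = 31.13
On Form Y, PR 31.13 falls between score 23 (PR 20.4) and 25 (PR 35.4).
Interpolate: 23 + (31.13 − 20.4)/(35.4 − 20.4) × (25 − 23) = 24.4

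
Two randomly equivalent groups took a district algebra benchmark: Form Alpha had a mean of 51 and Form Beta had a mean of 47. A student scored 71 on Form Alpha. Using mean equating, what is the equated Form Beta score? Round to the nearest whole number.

67

Mean equating: y = x + (M_Y − M_X) = 71 + (47 − 51) = 67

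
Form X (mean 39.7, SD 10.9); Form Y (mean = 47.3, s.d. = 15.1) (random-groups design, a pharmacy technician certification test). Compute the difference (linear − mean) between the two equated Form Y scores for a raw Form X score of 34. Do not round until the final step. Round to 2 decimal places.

-2.20

Mean-equated: 34 + (47.3 − 39.7) = 41.60
Linear-equated: (15.1/10.9)(34 − 39.7) + 47.3 = 39.404
Difference = 39.404 − 41.60 = -2.20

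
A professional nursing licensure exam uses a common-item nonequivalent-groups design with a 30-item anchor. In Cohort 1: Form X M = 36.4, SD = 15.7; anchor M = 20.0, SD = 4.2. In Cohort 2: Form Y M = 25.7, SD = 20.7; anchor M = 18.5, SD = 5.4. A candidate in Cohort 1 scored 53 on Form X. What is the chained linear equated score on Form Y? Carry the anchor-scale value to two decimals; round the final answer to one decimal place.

48.5

Form X → anchor (Cohort 1): v = (4.2/15.7)(53 − 36.4) + 20.0 = 24.44
anchor → Form Y (Cohort 2): y = (20.7/5.4)(24.44 − 18.5) + 25.7 = 48.5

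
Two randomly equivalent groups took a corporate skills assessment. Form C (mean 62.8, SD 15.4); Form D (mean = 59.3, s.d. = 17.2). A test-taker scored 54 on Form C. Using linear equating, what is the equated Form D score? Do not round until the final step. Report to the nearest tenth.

49.5

Linear equating: y = (SD_Y/SD_X)(x − M_X) + M_Y
y = (17.2/15.4)(54 − 62.8) + 59.3
y = 1.116883 × -8.8 + 59.3 = -9.8286 + 59.3 = 49.5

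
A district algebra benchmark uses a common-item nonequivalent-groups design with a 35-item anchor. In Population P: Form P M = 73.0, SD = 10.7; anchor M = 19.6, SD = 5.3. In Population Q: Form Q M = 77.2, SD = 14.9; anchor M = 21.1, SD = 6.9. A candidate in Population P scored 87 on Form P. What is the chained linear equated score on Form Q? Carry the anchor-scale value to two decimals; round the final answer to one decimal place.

88.9

Form P → anchor (Population P): v = (5.3/10.7)(87 − 73.0) + 19.6 = 26.53
anchor → Form Q (Population Q): y = (14.9/6.9)(26.53 − 21.1) + 77.2 = 88.9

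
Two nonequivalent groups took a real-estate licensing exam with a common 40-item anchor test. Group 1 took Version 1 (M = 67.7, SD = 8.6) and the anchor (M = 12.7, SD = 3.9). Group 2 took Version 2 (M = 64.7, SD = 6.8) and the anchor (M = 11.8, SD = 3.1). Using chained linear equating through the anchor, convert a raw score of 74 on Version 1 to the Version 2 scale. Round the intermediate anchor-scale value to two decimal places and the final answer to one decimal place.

72.9

Version 1 → anchor (Group 1): v = (3.9/8.6)(74 − 67.7) + 12.7 = 15.56
anchor → Version 2 (Group 2): y = (6.8/3.1)(15.56 − 11.8) + 64.7 = 72.9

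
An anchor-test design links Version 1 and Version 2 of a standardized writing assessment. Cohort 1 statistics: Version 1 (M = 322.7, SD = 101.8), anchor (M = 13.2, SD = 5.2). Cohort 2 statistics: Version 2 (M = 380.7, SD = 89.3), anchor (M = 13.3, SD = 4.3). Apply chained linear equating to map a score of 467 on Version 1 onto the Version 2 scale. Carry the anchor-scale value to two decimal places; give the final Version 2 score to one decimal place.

Version 1 → anchor (Cohort 1): v = (5.2/101.8)(467 − 322.7) + 13.2 = 20.57
anchor → Version 2 (Cohort 2): y = (89.3/4.3)(20.57 − 13.3) + 380.7 = 531.7

531.7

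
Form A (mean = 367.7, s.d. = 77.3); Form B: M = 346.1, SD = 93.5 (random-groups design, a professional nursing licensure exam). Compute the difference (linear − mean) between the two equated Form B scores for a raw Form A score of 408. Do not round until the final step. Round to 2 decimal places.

Mean-equated: 408 + (346.1 − 367.7) = 386.40
Linear-equated: (93.5/77.3)(408 − 367.7) + 346.1 = 394.846
Difference = 394.846 − 386.40 = 8.45

8.45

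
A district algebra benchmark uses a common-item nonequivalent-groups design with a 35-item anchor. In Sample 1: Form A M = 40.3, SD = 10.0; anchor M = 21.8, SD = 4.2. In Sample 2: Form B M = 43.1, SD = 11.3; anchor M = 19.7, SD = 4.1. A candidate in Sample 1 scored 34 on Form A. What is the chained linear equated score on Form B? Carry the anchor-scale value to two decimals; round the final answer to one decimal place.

Form A → anchor (Sample 1): v = (4.2/10.0)(34 − 40.3) + 21.8 = 19.15
anchor → Form B (Sample 2): y = (11.3/4.1)(19.15 − 19.7) + 43.1 = 41.6

41.6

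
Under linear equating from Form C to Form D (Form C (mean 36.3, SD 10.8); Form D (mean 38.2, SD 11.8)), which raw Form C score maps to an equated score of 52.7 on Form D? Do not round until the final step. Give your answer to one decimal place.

49.6

Invert y = (SD_Y/SD_X)(x − M_X) + M_Y:
x = (SD_X/SD_Y)(y − M_Y) + M_X = (10.8/11.8)(52.7 − 38.2) + 36.3
x = 0.915254 × 14.500 + 36.3 = 49.6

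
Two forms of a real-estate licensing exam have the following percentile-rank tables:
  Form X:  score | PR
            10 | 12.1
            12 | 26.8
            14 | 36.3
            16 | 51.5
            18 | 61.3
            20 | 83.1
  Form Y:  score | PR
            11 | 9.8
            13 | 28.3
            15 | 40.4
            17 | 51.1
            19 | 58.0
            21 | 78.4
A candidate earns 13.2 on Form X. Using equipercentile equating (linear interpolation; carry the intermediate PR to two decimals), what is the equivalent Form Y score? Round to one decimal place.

13.7

PR of 13.2 on Form X: 26.8 + (13.2 − 12)/(14 − 12) × (36.3 − 26.8) = 32.50
On Form Y, PR 32.50 falls between score 13 (PR 28.3) and 15 (PR 40.4).
Interpolate: 13 + (32.50 − 28.3)/(40.4 − 28.3) × (15 − 13) = 13.7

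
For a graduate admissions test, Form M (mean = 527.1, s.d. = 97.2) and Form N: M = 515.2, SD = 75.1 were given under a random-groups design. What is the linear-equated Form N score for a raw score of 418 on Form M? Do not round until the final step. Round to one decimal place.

Linear equating: y = (SD_Y/SD_X)(x − M_X) + M_Y
y = (75.1/97.2)(418 − 527.1) + 515.2
y = 0.772634 × -109.1 + 515.2 = -84.2943 + 515.2 = 430.9

430.9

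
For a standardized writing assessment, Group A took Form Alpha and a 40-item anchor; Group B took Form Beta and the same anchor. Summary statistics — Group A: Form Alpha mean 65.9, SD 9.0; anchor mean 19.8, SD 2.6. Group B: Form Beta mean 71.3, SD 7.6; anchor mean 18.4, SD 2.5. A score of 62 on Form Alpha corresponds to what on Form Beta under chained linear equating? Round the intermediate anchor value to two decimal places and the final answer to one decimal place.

72.1

Form Alpha → anchor (Group A): v = (2.6/9.0)(62 − 65.9) + 19.8 = 18.67
anchor → Form Beta (Group B): y = (7.6/2.5)(18.67 − 18.4) + 71.3 = 72.1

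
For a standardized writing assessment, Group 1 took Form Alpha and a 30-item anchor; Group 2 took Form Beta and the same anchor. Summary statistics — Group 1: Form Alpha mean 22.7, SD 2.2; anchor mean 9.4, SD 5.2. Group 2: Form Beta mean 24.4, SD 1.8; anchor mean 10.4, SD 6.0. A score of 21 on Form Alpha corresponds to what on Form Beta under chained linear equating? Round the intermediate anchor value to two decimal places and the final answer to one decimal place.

22.9

Form Alpha → anchor (Group 1): v = (5.2/2.2)(21 − 22.7) + 9.4 = 5.38
anchor → Form Beta (Group 2): y = (1.8/6.0)(5.38 − 10.4) + 24.4 = 22.9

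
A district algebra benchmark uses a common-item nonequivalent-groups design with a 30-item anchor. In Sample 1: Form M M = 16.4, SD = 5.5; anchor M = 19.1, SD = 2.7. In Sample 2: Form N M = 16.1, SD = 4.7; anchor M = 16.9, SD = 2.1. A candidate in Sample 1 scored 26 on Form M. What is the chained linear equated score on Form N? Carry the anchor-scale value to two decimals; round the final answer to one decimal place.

31.6

Form M → anchor (Sample 1): v = (2.7/5.5)(26 − 16.4) + 19.1 = 23.81
anchor → Form N (Sample 2): y = (4.7/2.1)(23.81 − 16.9) + 16.1 = 31.6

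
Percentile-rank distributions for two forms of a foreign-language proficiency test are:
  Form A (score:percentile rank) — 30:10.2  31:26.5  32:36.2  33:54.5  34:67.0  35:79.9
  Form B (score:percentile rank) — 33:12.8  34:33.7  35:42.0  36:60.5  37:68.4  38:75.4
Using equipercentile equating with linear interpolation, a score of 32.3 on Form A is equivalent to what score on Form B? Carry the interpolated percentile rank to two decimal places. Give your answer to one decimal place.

35.0

PR of 32.3 on Form A: 36.2 + (32.3 − 32)/(33 − 32) × (54.5 − 36.2) = 41.69
On Form B, PR 41.69 falls between score 34 (PR 33.7) and 35 (PR 42.0).
Interpolate: 34 + (41.69 − 33.7)/(42.0 − 33.7) × (35 − 34) = 35.0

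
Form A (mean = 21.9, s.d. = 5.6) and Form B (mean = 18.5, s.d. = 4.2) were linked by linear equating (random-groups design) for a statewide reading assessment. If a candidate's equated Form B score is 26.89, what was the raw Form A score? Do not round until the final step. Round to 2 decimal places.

Invert y = (SD_Y/SD_X)(x − M_X) + M_Y:
x = (SD_X/SD_Y)(y − M_Y) + M_X = (5.6/4.2)(26.89 − 18.5) + 21.9
x = 1.333333 × 8.390 + 21.9 = 33.09

33.09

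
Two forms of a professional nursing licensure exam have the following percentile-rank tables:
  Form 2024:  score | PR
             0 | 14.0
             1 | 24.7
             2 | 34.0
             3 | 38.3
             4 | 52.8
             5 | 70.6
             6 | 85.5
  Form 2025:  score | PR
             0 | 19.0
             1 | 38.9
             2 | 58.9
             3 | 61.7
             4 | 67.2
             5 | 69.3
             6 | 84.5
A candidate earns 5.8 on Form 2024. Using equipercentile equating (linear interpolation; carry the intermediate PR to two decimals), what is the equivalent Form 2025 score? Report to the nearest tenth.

PR of 5.8 on Form 2024: 70.6 + (5.8 − 5)/(6 − 5) × (85.5 − 70.6) = 82.52
On Form 2025, PR 82.52 falls between score 5 (PR 69.3) and 6 (PR 84.5).
Interpolate: 5 + (82.52 − 69.3)/(84.5 − 69.3) × (6 − 5) = 5.9

5.9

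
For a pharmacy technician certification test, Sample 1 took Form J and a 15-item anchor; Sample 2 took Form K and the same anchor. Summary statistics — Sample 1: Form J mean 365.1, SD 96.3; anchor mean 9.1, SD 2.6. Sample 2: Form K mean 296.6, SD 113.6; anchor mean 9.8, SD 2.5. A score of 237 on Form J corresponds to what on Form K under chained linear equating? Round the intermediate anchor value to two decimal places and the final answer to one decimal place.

107.6

Form J → anchor (Sample 1): v = (2.6/96.3)(237 − 365.1) + 9.1 = 5.64
anchor → Form K (Sample 2): y = (113.6/2.5)(5.64 − 9.8) + 296.6 = 107.6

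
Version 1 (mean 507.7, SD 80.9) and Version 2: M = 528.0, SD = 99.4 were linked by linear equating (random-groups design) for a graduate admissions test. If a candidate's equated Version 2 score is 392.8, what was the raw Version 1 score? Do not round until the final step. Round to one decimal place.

Invert y = (SD_Y/SD_X)(x − M_X) + M_Y:
x = (SD_X/SD_Y)(y − M_Y) + M_X = (80.9/99.4)(392.8 − 528.0) + 507.7
x = 0.813883 × -135.200 + 507.7 = 397.7

397.7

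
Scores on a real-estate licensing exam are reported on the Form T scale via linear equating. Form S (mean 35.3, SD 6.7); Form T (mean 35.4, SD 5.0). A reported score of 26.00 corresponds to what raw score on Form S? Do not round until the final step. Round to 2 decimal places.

Invert y = (SD_Y/SD_X)(x − M_X) + M_Y:
x = (SD_X/SD_Y)(y − M_Y) + M_X = (6.7/5.0)(26.00 − 35.4) + 35.3
x = 1.340000 × -9.400 + 35.3 = 22.70

22.70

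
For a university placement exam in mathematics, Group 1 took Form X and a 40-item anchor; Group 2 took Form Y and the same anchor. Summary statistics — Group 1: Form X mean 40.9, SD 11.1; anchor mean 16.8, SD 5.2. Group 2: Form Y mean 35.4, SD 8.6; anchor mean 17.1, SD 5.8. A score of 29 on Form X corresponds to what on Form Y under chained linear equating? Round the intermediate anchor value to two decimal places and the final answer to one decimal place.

26.7

Form X → anchor (Group 1): v = (5.2/11.1)(29 − 40.9) + 16.8 = 11.23
anchor → Form Y (Group 2): y = (8.6/5.8)(11.23 − 17.1) + 35.4 = 26.7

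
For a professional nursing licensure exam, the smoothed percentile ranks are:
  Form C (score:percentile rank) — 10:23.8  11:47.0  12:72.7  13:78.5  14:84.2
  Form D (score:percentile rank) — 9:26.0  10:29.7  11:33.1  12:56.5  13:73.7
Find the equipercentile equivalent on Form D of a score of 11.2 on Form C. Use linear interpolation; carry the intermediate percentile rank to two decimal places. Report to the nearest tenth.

PR of 11.2 on Form C: 47.0 + (11.2 − 11)/(12 − 11) × (72.7 − 47.0) = 52.14
On Form D, PR 52.14 falls between score 11 (PR 33.1) and 12 (PR 56.5).
Interpolate: 11 + (52.14 − 33.1)/(56.5 − 33.1) × (12 − 11) = 11.8

11.8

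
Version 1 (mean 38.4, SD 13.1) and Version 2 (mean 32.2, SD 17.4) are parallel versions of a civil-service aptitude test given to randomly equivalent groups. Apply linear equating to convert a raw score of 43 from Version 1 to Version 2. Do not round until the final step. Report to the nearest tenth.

38.3

Linear equating: y = (SD_Y/SD_X)(x − M_X) + M_Y
y = (17.4/13.1)(43 − 38.4) + 32.2
y = 1.328244 × 4.6 + 32.2 = 6.1099 + 32.2 = 38.3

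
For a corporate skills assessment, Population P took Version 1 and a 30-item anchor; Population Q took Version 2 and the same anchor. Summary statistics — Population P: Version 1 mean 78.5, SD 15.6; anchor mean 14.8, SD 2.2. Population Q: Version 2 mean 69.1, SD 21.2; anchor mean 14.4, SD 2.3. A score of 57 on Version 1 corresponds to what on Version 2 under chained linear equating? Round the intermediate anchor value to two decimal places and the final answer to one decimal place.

Version 1 → anchor (Population P): v = (2.2/15.6)(57 − 78.5) + 14.8 = 11.77
anchor → Version 2 (Population Q): y = (21.2/2.3)(11.77 − 14.4) + 69.1 = 44.9

44.9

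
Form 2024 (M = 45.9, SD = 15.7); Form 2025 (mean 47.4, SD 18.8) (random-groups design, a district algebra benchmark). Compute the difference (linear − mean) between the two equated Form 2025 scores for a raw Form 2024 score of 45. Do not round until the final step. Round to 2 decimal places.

Mean-equated: 45 + (47.4 − 45.9) = 46.50
Linear-equated: (18.8/15.7)(45 − 45.9) + 47.4 = 46.322
Difference = 46.322 − 46.50 = -0.18

-0.18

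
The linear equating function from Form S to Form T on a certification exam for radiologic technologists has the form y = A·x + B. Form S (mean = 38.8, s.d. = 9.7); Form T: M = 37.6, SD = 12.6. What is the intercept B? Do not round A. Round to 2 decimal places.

A = SD_Y / SD_X = 12.6 / 9.7 = 1.298969
B = M_Y − A·M_X = 37.6 − 1.298969 × 38.8 = -12.80

-12.80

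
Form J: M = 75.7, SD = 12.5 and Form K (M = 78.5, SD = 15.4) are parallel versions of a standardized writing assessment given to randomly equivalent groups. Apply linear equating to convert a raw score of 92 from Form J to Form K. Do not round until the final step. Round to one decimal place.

Linear equating: y = (SD_Y/SD_X)(x − M_X) + M_Y
y = (15.4/12.5)(92 − 75.7) + 78.5
y = 1.232000 × 16.3 + 78.5 = 20.0816 + 78.5 = 98.6

98.6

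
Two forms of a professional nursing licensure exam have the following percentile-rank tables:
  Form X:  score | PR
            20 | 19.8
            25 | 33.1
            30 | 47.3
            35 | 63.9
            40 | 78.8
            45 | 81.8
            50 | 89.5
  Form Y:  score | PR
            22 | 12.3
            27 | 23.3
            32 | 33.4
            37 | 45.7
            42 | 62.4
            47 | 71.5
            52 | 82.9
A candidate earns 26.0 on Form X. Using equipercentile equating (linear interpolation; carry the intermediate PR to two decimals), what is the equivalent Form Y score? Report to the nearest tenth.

33.0

PR of 26.0 on Form X: 33.1 + (26.0 − 25)/(30 − 25) × (47.3 − 33.1) = 35.94
On Form Y, PR 35.94 falls between score 32 (PR 33.4) and 37 (PR 45.7).
Interpolate: 32 + (35.94 − 33.4)/(45.7 − 33.4) × (37 − 32) = 33.0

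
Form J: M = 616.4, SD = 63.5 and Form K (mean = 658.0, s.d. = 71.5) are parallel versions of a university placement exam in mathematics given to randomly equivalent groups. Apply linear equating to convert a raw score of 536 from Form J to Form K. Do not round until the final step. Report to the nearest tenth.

567.5

Linear equating: y = (SD_Y/SD_X)(x − M_X) + M_Y
y = (71.5/63.5)(536 − 616.4) + 658.0
y = 1.125984 × -80.4 + 658.0 = -90.5291 + 658.0 = 567.5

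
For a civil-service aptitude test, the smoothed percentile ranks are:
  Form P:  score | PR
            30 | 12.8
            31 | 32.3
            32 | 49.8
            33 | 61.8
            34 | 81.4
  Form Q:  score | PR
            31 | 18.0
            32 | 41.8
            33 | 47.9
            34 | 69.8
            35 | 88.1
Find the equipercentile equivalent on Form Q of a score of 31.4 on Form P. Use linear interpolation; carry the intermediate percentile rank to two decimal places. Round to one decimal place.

PR of 31.4 on Form P: 32.3 + (31.4 − 31)/(32 − 31) × (49.8 − 32.3) = 39.30
On Form Q, PR 39.30 falls between score 31 (PR 18.0) and 32 (PR 41.8).
Interpolate: 31 + (39.30 − 18.0)/(41.8 − 18.0) × (32 − 31) = 31.9

31.9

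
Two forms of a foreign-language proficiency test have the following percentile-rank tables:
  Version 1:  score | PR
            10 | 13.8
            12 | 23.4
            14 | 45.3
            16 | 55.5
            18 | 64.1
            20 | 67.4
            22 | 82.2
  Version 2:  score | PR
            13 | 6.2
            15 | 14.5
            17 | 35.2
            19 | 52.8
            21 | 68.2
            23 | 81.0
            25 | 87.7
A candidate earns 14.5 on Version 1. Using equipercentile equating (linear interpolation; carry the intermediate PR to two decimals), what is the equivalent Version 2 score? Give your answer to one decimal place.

18.4

PR of 14.5 on Version 1: 45.3 + (14.5 − 14)/(16 − 14) × (55.5 − 45.3) = 47.85
On Version 2, PR 47.85 falls between score 17 (PR 35.2) and 19 (PR 52.8).
Interpolate: 17 + (47.85 − 35.2)/(52.8 − 35.2) × (19 − 17) = 18.4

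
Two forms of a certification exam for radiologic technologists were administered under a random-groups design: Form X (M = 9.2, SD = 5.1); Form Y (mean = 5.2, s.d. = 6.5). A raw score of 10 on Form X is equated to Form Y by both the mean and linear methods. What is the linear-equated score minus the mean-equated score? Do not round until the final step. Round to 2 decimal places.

0.22

Mean-equated: 10 + (5.2 − 9.2) = 6.00
Linear-equated: (6.5/5.1)(10 − 9.2) + 5.2 = 6.220
Difference = 6.220 − 6.00 = 0.22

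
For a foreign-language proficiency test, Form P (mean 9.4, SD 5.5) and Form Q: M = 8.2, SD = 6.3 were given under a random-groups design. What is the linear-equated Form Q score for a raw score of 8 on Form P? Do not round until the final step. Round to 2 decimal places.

Linear equating: y = (SD_Y/SD_X)(x − M_X) + M_Y
y = (6.3/5.5)(8 − 9.4) + 8.2
y = 1.145455 × -1.4 + 8.2 = -1.6036 + 8.2 = 6.60

6.60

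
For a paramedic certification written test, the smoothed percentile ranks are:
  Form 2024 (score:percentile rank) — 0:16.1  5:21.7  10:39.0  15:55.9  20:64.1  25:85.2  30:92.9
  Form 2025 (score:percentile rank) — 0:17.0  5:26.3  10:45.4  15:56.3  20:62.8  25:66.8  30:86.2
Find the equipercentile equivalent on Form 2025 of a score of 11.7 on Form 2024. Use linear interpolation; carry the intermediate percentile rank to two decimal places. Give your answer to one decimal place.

PR of 11.7 on Form 2024: 39.0 + (11.7 − 10)/(15 − 10) × (55.9 − 39.0) = 44.75
On Form 2025, PR 44.75 falls between score 5 (PR 26.3) and 10 (PR 45.4).
Interpolate: 5 + (44.75 − 26.3)/(45.4 − 26.3) × (10 − 5) = 9.8

9.8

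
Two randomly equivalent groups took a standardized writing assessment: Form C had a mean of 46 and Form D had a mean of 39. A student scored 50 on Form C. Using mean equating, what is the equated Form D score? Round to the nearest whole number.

Mean equating: y = x + (M_Y − M_X) = 50 + (39 − 46) = 43

43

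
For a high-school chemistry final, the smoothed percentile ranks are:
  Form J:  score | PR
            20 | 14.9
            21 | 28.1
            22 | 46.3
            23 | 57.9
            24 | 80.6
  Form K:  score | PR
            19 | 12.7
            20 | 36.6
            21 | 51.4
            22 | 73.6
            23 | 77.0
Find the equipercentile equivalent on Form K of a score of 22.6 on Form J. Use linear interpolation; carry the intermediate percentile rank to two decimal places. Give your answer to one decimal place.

PR of 22.6 on Form J: 46.3 + (22.6 − 22)/(23 − 22) × (57.9 − 46.3) = 53.26
On Form K, PR 53.26 falls between score 21 (PR 51.4) and 22 (PR 73.6).
Interpolate: 21 + (53.26 − 51.4)/(73.6 − 51.4) × (22 − 21) = 21.1

21.1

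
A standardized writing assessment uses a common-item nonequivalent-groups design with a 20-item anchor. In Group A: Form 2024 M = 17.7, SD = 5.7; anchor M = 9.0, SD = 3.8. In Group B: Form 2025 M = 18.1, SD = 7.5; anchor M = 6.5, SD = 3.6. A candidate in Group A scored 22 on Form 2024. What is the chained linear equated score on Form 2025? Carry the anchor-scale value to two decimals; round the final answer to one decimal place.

29.3

Form 2024 → anchor (Group A): v = (3.8/5.7)(22 − 17.7) + 9.0 = 11.87
anchor → Form 2025 (Group B): y = (7.5/3.6)(11.87 − 6.5) + 18.1 = 29.3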